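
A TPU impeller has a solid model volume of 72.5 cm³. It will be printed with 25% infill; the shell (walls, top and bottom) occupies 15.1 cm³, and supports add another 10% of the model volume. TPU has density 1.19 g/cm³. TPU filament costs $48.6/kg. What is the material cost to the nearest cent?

Infill region = 72.5 − 15.1, so 57.4 cm³.
Deposited infill = 0.25 × 57.4 = 14.35 cm³.
Support = 0.10 × 72.5 = 7.25 cm³.
Total printed volume = 15.1 + 14.35 + 7.25, so 36.7 cm³.
Mass: 36.7 × 1.19 → 43.673 g.
Cost = 43.673 g / 1000 × $48.6/kg = $2.12.

$2.12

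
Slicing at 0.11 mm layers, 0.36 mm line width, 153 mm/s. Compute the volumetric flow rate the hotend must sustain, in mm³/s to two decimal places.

6.06

Bead cross-section = 0.11 × 0.36, so 0.0396 mm².
Volumetric flow = 153 × 0.0396 = 6.06 mm³/s.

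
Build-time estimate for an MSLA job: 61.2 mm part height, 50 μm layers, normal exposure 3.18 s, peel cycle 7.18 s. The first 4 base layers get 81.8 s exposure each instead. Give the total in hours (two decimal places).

Number of layers: 61.2 / 0.05 → 1224 (rounded up).
Base layers = 4 × (81.8 + 7.18) = 355.92 s.
Regular layers = 1220 × (3.18 + 7.18) = 12639.2 s.
Total = 355.92 + 12639.2 = 12995.12 s = 3.61 hours.

3.61 hours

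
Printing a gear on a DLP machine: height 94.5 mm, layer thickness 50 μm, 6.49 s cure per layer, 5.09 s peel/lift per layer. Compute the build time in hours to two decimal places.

Layers = ⌈94.5/0.05⌉ = 1890.
Each layer takes = 6.49 + 5.09, so 11.58 s.
Build time: 1890 × 11.58 s = 21886.2 s, i.e. 6.08 hours.

6.08 hours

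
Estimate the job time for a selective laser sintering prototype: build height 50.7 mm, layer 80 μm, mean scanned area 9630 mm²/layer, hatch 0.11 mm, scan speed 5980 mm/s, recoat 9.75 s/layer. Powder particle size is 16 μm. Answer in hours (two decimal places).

4.30 hours

Layers = ⌈50.7/0.08⌉ = 634.
Per-layer scan distance: 9630 / 0.11 → 87545.5 mm.
Per-layer scan time = 87545.5 / 5980, so 14.6397 s.
Layer cycle: 14.6397 + 9.75 → 24.3897 s.
Total: 634 × 24.3897 s = 15463.0698 s → 4.30 hours.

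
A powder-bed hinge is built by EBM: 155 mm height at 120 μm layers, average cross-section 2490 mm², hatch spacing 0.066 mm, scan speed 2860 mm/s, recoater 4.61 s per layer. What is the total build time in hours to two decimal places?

Layer count = ceil(155 / 0.12) = 1292.
Scan path per layer = 2490 / 0.066 = 37727.3 mm.
Beam time per layer = 37727.3 / 2860 = 13.1914 s.
Time per layer = 13.1914 + 4.61, so 17.8014 s.
1292 layers × 17.8014 s/layer = 22999.4088 s, i.e. 6.39 hours.

6.39 hours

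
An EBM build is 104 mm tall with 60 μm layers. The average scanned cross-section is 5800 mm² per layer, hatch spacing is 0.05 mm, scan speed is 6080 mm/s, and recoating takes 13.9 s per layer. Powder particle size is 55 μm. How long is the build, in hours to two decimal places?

Layer count = ceil(104 / 0.06) = 1734.
Per-layer scan distance = 5800 / 0.05 = 116000 mm.
Beam time per layer: 116000 / 6080 → 19.0789 s.
Time per layer = 19.0789 + 13.9 = 32.9789 s.
Build time = 1734 × 32.9789 = 57185.4126 s = 15.88 hours.

15.88 hours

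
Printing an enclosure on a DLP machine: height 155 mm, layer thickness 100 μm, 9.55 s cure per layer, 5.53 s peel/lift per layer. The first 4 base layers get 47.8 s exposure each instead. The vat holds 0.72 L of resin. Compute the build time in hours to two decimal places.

6.54 hours

Number of layers: 155 / 0.1 → 1550 (rounded up).
Base layers = 4 × (47.8 + 5.53), so 213.32 s.
Regular layers: 1546 × (9.55 + 5.53) → 23313.68 s.
Total = 213.32 + 23313.68 = 23527 s = 6.54 hours.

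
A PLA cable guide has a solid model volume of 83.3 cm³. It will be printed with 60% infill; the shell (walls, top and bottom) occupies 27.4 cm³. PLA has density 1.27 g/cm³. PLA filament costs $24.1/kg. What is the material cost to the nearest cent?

Interior volume = 83.3 − 27.4 = 55.9 cm³.
Infill deposited = 0.60 × 55.9, so 33.54 cm³.
Deposited volume = 27.4 + 33.54, so 60.94 cm³.
Mass = 60.94 × 1.27, so 77.3938 g.
Cost = 77.3938 g / 1000 × $24.1/kg = $1.87.

$1.87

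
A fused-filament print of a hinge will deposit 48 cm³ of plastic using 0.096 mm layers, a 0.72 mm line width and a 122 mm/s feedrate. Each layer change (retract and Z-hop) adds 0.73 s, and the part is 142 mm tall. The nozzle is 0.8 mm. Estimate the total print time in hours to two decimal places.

1.88 hours

Line area = 0.096 × 0.72 = 0.06912 mm².
Toolpath length = 48 cm³ / 0.06912 mm² = 48000 / 0.06912 = 694444.4 mm.
Time extruding = 694444.4 / 122 = 5692.2 s.
Number of layers: 142 / 0.096 → 1480 (rounded up).
Z-hop total = 1480 × 0.73, so 1080.4 s.
Total = 5692.2 + 1080.4 = 6772.6 s = 1.88 hours.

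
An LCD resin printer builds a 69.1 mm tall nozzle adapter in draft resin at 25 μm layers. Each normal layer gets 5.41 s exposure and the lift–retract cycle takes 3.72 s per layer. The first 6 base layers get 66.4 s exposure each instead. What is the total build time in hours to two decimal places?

Layers = ⌈69.1/0.025⌉ = 2764.
Bottom layers: 6 × (66.4 + 3.72) → 420.72 s.
Regular layers: 2758 × (5.41 + 3.72) → 25180.54 s.
Total = 420.72 + 25180.54 = 25601.26 s = 7.11 hours.

7.11 hours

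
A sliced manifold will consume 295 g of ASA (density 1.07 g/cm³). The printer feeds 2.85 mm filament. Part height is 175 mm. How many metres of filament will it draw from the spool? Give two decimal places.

Volume = 295 g / 1.07 g·cm⁻³ = 275.7009 cm³ = 275700.9 mm³.
Filament cross-section = π × (2.85/2)² = 6.3794 mm².
Length = 275700.9 / 6.3794 = 43217.37 mm = 43.22 m.

43.22 m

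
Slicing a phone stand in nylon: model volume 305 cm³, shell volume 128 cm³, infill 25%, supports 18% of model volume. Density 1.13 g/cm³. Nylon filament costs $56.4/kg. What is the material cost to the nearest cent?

$14.48

Interior volume: 305 − 128 → 177 cm³.
Infill volume = 0.25 × 177, so 44.25 cm³.
Support = 0.18 × 305 = 54.9 cm³.
Total printed volume = 128 + 44.25 + 54.9, so 227.15 cm³.
Mass: 227.15 × 1.13 → 256.6795 g.
Cost = 256.6795 g / 1000 × $56.4/kg = $14.48.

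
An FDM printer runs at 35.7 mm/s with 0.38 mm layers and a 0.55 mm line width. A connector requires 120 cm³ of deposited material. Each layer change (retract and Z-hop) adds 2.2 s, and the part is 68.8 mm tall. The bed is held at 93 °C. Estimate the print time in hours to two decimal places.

Bead cross-section = 0.38 × 0.55 = 0.209 mm².
Total extruded path = 120000/0.209 = 574162.7 mm.
Extrusion time = 574162.7 / 35.7 = 16083 s.
Layers = ⌈68.8/0.38⌉ = 182.
Layer-change overhead: 182 × 2.2 → 400.4 s.
Altogether 16083 + 400.4 = 16483.4 s, i.e. 4.58 hours.

4.58 hours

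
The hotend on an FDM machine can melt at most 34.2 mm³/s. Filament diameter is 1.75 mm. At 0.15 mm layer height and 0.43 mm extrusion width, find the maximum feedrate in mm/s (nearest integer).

530 mm/s

A = 0.15 × 0.43 = 0.0645 mm².
Max speed = 34.2 / 0.0645 = 530.23 ≈ 530 mm/s.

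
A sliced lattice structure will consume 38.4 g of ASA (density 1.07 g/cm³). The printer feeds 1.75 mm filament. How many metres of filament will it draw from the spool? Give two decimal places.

14.92 m

Extruded volume: 38.4/1.07 = 35.8879 cm³ (35887.9 mm³).
Cross-section of 1.75 mm filament: π·(1.75/2)² = 2.4053 mm².
Length = 35887.9 / 2.4053 = 14920.34 mm = 14.92 m.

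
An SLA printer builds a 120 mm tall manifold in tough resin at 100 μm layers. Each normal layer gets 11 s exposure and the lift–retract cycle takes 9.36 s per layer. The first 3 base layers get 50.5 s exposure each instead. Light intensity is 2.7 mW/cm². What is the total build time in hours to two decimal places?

Layer count = ceil(120 / 0.1) = 1200.
Burn-in layers: 3 × (50.5 + 9.36) → 179.58 s.
Regular layers: 1197 × (11 + 9.36) → 24370.92 s.
Total = 179.58 + 24370.92 = 24550.5 s = 6.82 hours.

6.82 hours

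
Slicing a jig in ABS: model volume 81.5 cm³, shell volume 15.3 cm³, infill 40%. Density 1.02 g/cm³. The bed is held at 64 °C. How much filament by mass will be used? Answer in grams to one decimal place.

Volume inside the shell = 81.5 − 15.3 = 66.2 cm³.
Infill volume: 0.40 × 66.2 → 26.48 cm³.
Total printed volume = 15.3 + 26.48, so 41.78 cm³.
Mass = 41.78 × 1.02 = 42.6156 g.

42.6 g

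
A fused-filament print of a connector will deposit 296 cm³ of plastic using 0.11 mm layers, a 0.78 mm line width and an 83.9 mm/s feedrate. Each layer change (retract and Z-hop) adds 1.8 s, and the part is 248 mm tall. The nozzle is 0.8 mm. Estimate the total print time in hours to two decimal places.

Extrusion cross-section: 0.11 × 0.78 → 0.0858 mm².
Toolpath length = 296 cm³ / 0.0858 mm² = 296000 / 0.0858 = 3449883.4 mm.
Time extruding = 3449883.4 / 83.9 = 41119 s.
Layer count = ceil(248 / 0.11) = 2255.
Z-hop total = 2255 × 1.8 = 4059 s.
Total = 41119 + 4059 = 45178 s = 12.55 hours.

12.55 hours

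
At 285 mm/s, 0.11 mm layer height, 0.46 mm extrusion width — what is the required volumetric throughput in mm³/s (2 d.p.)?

A = 0.11 × 0.46, so 0.0506 mm².
Volumetric flow = 285 × 0.0506 = 14.42 mm³/s.

14.42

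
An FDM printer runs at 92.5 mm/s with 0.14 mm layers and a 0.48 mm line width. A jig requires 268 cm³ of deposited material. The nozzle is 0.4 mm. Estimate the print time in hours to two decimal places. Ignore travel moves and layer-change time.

Extrusion cross-section = 0.14 × 0.48, so 0.0672 mm².
Total extruded path = 268000/0.0672 = 3988095.2 mm.
Print-move time: 3988095.2 / 92.5 → 43114.5 s.
Converting: 43114.5 s = 11.98 hours.

11.98 hours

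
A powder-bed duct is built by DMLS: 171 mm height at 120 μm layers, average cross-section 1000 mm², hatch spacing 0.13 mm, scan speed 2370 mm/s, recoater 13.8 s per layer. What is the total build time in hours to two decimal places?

Number of layers: 171 / 0.12 → 1425 (rounded up).
Per-layer scan distance = 1000 / 0.13, so 7692.3 mm.
Scan time per layer: 7692.3 / 2370 → 3.2457 s.
Time per layer = 3.2457 + 13.8, so 17.0457 s.
Build time = 1425 × 17.0457 = 24290.1225 s = 6.75 hours.

6.75 hours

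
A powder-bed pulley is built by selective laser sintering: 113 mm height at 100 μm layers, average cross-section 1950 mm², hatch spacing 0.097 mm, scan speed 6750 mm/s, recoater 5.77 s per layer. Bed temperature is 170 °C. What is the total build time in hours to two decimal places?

Layer count = ceil(113 / 0.1) = 1130.
Per-layer scan distance: 1950 / 0.097 → 20103.1 mm.
Laser time per layer = 20103.1 / 6750, so 2.9782 s.
Layer cycle = 2.9782 + 5.77 = 8.7482 s.
1130 layers × 8.7482 s/layer = 9885.466 s, i.e. 2.75 hours.

2.75 hours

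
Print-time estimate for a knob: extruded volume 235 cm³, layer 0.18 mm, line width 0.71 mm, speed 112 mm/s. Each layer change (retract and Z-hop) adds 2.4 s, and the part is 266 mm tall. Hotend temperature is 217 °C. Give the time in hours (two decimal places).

5.55 hours

Bead cross-section = 0.18 × 0.71, so 0.1278 mm².
Path length: 235000 mm³ / 0.1278 mm² → 1838810.6 mm.
Print-move time: 1838810.6 / 112 → 16418 s.
Number of layers: 266 / 0.18 → 1478 (rounded up).
Layer-change overhead = 1478 × 2.4, so 3547.2 s.
Total = 16418 + 3547.2 = 19965.2 s = 5.55 hours.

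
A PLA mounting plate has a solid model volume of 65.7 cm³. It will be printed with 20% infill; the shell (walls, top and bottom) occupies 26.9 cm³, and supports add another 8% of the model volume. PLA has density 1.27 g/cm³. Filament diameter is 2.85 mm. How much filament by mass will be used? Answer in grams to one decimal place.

50.7 g

Infill region: 65.7 − 26.9 → 38.8 cm³.
Infill volume: 0.20 × 38.8 → 7.76 cm³.
Support: 0.08 × 65.7 → 5.256 cm³.
Deposited volume = 26.9 + 7.76 + 5.256 = 39.916 cm³.
Mass: 39.916 × 1.27 → 50.69332 g.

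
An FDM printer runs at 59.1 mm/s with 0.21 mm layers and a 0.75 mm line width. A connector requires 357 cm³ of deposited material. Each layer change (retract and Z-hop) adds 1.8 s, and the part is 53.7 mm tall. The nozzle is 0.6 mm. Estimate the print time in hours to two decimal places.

10.78 hours

Bead cross-section = 0.21 × 0.75 = 0.1575 mm².
Total extruded path = 357000/0.1575 = 2266666.7 mm.
Print-move time: 2266666.7 / 59.1 → 38353.1 s.
Layers = ⌈53.7/0.21⌉ = 256.
Layer-change overhead = 256 × 1.8 = 460.8 s.
Altogether 38353.1 + 460.8 = 38813.9 s, i.e. 10.78 hours.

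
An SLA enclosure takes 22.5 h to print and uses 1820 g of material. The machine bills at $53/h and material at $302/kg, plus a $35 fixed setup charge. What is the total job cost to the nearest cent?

Machine cost = 53 × 22.5, so $1192.50.
Material cost = 302 × 1820/1000 = $549.64.
Total = 1192.50 + 549.64 + 35 = $1777.14.

$1777.14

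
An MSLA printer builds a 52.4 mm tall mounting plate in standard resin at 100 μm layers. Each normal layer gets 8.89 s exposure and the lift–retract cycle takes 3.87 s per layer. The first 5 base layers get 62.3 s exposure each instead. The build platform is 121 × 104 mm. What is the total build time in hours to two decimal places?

Layers = ⌈52.4/0.1⌉ = 524.
Burn-in layers = 5 × (62.3 + 3.87), so 330.85 s.
Normal layers = 519 × (8.89 + 3.87), so 6622.44 s.
Sum: 330.85 + 6622.44 = 6953.29 s → 1.93 hours.

1.93 hours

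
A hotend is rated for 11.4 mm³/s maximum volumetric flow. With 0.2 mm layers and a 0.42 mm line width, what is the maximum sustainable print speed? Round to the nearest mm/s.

Extrusion cross-section: 0.2 × 0.42 → 0.084 mm².
Max speed = 11.4 / 0.084 = 135.71 ≈ 136 mm/s.

136 mm/s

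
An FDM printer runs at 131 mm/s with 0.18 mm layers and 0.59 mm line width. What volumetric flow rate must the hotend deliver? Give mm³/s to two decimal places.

13.91

Bead cross-section = 0.18 × 0.59, so 0.1062 mm².
Q = v·A = 131 × 0.1062 = 13.91 mm³/s.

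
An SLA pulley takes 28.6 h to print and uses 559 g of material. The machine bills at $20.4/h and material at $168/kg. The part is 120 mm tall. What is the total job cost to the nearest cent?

$677.35

Time charge: 20.4 × 28.6 → $583.44.
Material charge: 168 × 559/1000 → $93.912.
Job cost: 583.44 + 93.912 = 677.352 ≈ $677.35.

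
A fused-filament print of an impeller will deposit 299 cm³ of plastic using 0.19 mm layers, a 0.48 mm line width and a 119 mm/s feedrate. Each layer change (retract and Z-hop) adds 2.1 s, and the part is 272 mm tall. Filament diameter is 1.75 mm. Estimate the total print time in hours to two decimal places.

8.49 hours

Line area: 0.19 × 0.48 → 0.0912 mm².
Total extruded path = 299000/0.0912 = 3278508.8 mm.
Print-move time = 3278508.8 / 119 = 27550.5 s.
Number of layers: 272 / 0.19 → 1432 (rounded up).
Layer-change overhead = 1432 × 2.1, so 3007.2 s.
Altogether 27550.5 + 3007.2 = 30557.7 s, i.e. 8.49 hours.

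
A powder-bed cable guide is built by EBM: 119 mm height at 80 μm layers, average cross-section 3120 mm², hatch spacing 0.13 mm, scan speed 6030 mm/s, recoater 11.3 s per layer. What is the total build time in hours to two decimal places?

Layers = ⌈119/0.08⌉ = 1488.
Per-layer scan distance = 3120 / 0.13, so 24000 mm.
Scan time per layer = 24000 / 6030 = 3.9801 s.
Time per layer = 3.9801 + 11.3, so 15.2801 s.
Total: 1488 × 15.2801 s = 22736.7888 s → 6.32 hours.

6.32 hours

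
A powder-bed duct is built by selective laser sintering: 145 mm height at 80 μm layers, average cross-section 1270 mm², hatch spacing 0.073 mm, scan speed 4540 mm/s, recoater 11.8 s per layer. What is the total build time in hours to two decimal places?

7.87 hours

Layers = ⌈145/0.08⌉ = 1813.
Scan path per layer: 1270 / 0.073 → 17397.3 mm.
Per-layer scan time: 17397.3 / 4540 → 3.832 s.
Time per layer: 3.832 + 11.8 → 15.632 s.
1813 layers × 15.632 s/layer = 28340.816 s, i.e. 7.87 hours.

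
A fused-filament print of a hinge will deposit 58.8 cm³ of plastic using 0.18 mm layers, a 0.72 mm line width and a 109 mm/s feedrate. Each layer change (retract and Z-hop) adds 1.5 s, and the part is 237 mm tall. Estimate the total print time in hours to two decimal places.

Bead cross-section: 0.18 × 0.72 → 0.1296 mm².
Total extruded path = 58800/0.1296 = 453703.7 mm.
Extrusion time: 453703.7 / 109 → 4162.4 s.
Layers = ⌈237/0.18⌉ = 1317.
Non-print overhead: 1317 × 1.5 → 1975.5 s.
Altogether 4162.4 + 1975.5 = 6137.9 s, i.e. 1.70 hours.

1.70 hours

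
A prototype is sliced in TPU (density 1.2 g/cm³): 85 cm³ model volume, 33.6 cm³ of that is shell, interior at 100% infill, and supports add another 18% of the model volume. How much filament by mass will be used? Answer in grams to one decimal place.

Infill region = 85 − 33.6 = 51.4 cm³.
Infill volume = 1.00 × 51.4, so 51.4 cm³.
Support = 0.18 × 85 = 15.3 cm³.
Deposited volume = 33.6 + 51.4 + 15.3 = 100.3 cm³.
Mass = 100.3 × 1.2, so 120.36 g.

120.4 g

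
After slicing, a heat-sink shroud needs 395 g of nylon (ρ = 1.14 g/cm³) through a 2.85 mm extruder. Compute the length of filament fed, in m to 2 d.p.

54.31 m

Extruded volume: 395/1.14 = 346.4912 cm³ (346491.2 mm³).
Cross-section of 2.85 mm filament: π·(2.85/2)² = 6.3794 mm².
Length = 346491.2 / 6.3794 = 54314.07 mm = 54.31 m.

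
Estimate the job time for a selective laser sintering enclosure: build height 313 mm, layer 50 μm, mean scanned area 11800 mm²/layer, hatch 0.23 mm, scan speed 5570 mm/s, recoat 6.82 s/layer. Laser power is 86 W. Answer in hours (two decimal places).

27.88 hours

Number of layers: 313 / 0.05 → 6260 (rounded up).
Per-layer scan distance = 11800 / 0.23, so 51304.3 mm.
Per-layer scan time: 51304.3 / 5570 → 9.2108 s.
Time per layer = 9.2108 + 6.82 = 16.0308 s.
Total: 6260 × 16.0308 s = 100352.808 s → 27.88 hours.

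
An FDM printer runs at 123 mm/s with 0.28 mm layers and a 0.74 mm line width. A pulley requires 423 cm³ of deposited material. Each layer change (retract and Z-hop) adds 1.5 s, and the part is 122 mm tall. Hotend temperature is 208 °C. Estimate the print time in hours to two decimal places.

4.79 hours

Line area: 0.28 × 0.74 → 0.2072 mm².
Path length: 423000 mm³ / 0.2072 mm² → 2041505.8 mm.
Extrusion time = 2041505.8 / 123, so 16597.6 s.
Number of layers: 122 / 0.28 → 436 (rounded up).
Z-hop total = 436 × 1.5 = 654 s.
Altogether 16597.6 + 654 = 17251.6 s, i.e. 4.79 hours.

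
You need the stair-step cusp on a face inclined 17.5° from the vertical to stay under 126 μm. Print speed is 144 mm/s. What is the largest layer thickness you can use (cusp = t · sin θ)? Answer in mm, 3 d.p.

0.419 mm

sin(17.5°) = 0.3007; t_max = 0.126/0.3007 = 0.419 mm.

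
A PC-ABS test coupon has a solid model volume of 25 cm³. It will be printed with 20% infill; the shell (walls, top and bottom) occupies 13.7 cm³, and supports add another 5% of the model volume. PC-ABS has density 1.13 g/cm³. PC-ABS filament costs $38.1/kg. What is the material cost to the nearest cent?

$0.74

Interior volume = 25 − 13.7 = 11.3 cm³.
Infill deposited = 0.20 × 11.3 = 2.26 cm³.
Support = 0.05 × 25 = 1.25 cm³.
Total printed volume = 13.7 + 2.26 + 1.25, so 17.21 cm³.
Mass = 17.21 × 1.13, so 19.4473 g.
Cost = 19.4473 g / 1000 × $38.1/kg = $0.74.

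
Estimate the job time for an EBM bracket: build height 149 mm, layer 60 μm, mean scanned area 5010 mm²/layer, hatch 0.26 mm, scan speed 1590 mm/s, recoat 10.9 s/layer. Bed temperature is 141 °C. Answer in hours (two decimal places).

15.88 hours

Number of layers: 149 / 0.06 → 2484 (rounded up).
Per-layer scan distance: 5010 / 0.26 → 19269.2 mm.
Scan time per layer = 19269.2 / 1590 = 12.119 s.
Per-layer time = 12.119 + 10.9, so 23.019 s.
2484 layers × 23.019 s/layer = 57179.196 s, i.e. 15.88 hours.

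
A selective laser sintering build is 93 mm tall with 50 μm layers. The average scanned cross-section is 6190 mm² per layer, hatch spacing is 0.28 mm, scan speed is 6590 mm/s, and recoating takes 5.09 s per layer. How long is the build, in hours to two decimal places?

Layers = ⌈93/0.05⌉ = 1860.
Per-layer scan distance = 6190 / 0.28, so 22107.1 mm.
Laser time per layer = 22107.1 / 6590, so 3.3546 s.
Time per layer: 3.3546 + 5.09 → 8.4446 s.
1860 layers × 8.4446 s/layer = 15706.956 s, i.e. 4.36 hours.

4.36 hours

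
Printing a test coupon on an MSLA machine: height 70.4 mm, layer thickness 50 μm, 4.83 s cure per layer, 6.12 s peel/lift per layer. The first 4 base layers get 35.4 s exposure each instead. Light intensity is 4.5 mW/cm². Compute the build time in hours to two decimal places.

4.32 hours

Layers = ⌈70.4/0.05⌉ = 1408.
Bottom layers: 4 × (35.4 + 6.12) → 166.08 s.
Regular layers: 1404 × (4.83 + 6.12) → 15373.8 s.
Sum: 166.08 + 15373.8 = 15539.88 s → 4.32 hours.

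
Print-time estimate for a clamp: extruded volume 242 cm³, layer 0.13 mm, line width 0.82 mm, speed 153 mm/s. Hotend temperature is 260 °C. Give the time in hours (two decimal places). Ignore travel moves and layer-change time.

Extrusion cross-section = 0.13 × 0.82 = 0.1066 mm².
Total extruded path = 242000/0.1066 = 2270168.9 mm.
Time extruding = 2270168.9 / 153, so 14837.7 s.
In the requested units: 14837.7 s = 4.12 hours.

4.12 hours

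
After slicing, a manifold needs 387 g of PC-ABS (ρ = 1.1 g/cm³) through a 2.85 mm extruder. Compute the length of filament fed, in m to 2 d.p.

55.15 m

Volume = 387 g / 1.1 g·cm⁻³ = 351.8182 cm³ = 351818.2 mm³.
A = π r² = π × 1.425² = 6.3794 mm².
Length = 351818.2 / 6.3794 = 55149.1 mm = 55.15 m.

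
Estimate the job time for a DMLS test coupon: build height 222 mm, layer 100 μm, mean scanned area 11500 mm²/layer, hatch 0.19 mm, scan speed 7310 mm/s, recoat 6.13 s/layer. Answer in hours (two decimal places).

Layers = ⌈222/0.1⌉ = 2220.
Hatch length per layer: 11500 / 0.19 → 60526.3 mm.
Scan time per layer: 60526.3 / 7310 → 8.2799 s.
Per-layer time: 8.2799 + 6.13 → 14.4099 s.
Build time = 2220 × 14.4099 = 31989.978 s = 8.89 hours.

8.89 hours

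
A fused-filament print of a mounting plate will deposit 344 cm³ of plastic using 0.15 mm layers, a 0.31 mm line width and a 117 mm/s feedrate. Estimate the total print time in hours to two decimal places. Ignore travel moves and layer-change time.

17.56 hours

Bead cross-section: 0.15 × 0.31 → 0.0465 mm².
Total extruded path = 344000/0.0465 = 7397849.5 mm.
Time extruding = 7397849.5 / 117, so 63229.5 s.
That's 63229.5 s → 17.56 hours.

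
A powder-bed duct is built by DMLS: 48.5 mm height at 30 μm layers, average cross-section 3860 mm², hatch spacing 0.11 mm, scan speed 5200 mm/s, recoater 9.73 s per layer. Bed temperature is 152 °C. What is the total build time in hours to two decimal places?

7.40 hours

Layers = ⌈48.5/0.03⌉ = 1617.
Scan path per layer = 3860 / 0.11 = 35090.9 mm.
Per-layer scan time = 35090.9 / 5200, so 6.7483 s.
Layer cycle = 6.7483 + 9.73, so 16.4783 s.
Build time = 1617 × 16.4783 = 26645.4111 s = 7.40 hours.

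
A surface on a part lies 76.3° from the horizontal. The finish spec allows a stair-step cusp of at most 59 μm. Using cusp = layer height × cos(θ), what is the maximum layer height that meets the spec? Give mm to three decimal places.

t = h_c / cos θ = 0.059 / 0.2368 = 0.249 mm.

0.249 mm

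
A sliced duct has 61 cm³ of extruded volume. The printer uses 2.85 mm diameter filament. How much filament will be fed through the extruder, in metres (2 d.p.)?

A = π r² = π × 1.425² = 6.3794 mm².
Length = 61 cm³ / 6.3794 mm² = 61000 / 6.3794 = 9562.03 mm = 9.56 m.

9.56 m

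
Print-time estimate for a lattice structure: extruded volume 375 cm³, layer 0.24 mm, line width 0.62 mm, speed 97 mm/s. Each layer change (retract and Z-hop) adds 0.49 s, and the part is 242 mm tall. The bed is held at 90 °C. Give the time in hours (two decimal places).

Line area = 0.24 × 0.62, so 0.1488 mm².
Toolpath length = 375 cm³ / 0.1488 mm² = 375000 / 0.1488 = 2520161.3 mm.
Time extruding: 2520161.3 / 97 → 25981 s.
Number of layers: 242 / 0.24 → 1009 (rounded up).
Layer-change overhead = 1009 × 0.49, so 494.41 s.
Total = 25981 + 494.41 = 26475.41 s = 7.35 hours.

7.35 hours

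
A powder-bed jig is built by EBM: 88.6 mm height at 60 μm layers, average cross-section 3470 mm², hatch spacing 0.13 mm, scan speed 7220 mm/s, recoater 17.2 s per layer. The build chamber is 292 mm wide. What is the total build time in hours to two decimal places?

8.57 hours

Layers = ⌈88.6/0.06⌉ = 1477.
Per-layer scan distance = 3470 / 0.13, so 26692.3 mm.
Scan time per layer = 26692.3 / 7220, so 3.697 s.
Per-layer time = 3.697 + 17.2, so 20.897 s.
Build time = 1477 × 20.897 = 30864.869 s = 8.57 hours.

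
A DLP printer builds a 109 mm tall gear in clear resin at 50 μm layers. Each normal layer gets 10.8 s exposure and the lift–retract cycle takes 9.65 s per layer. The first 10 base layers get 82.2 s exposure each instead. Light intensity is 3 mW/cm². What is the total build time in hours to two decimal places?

Number of layers: 109 / 0.05 → 2180 (rounded up).
Burn-in layers = 10 × (82.2 + 9.65), so 918.5 s.
Regular layers = 2170 × (10.8 + 9.65) = 44376.5 s.
Sum: 918.5 + 44376.5 = 45295 s → 12.58 hours.

12.58 hours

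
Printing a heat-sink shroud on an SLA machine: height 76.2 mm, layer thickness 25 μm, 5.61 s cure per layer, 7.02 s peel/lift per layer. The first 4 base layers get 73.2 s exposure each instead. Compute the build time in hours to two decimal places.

10.77 hours

Layers = ⌈76.2/0.025⌉ = 3048.
Burn-in layers: 4 × (73.2 + 7.02) → 320.88 s.
Regular layers: 3044 × (5.61 + 7.02) → 38445.72 s.
Total = 320.88 + 38445.72 = 38766.6 s = 10.77 hours.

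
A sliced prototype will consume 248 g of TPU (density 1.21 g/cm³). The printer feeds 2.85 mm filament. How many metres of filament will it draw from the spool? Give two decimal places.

Volume = 248 g / 1.21 g·cm⁻³ = 204.9587 cm³ = 204958.7 mm³.
A = π r² = π × 1.425² = 6.3794 mm².
Length = 204958.7 / 6.3794 = 32128.21 mm = 32.13 m.

32.13 m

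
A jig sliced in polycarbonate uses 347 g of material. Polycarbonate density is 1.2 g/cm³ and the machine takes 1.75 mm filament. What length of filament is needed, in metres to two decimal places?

Volume = 347 g / 1.2 g·cm⁻³ = 289.1667 cm³ = 289166.7 mm³.
Cross-section of 1.75 mm filament: π·(1.75/2)² = 2.4053 mm².
Length = 289166.7 / 2.4053 = 120220.64 mm = 120.22 m.

120.22 m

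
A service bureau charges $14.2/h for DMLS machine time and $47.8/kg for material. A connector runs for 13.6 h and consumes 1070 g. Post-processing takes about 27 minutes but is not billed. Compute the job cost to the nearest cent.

$244.27

Machine cost: 14.2 × 13.6 → $193.12.
Material charge = 47.8 × 1070/1000, so $51.146.
Total = 193.12 + 51.146 = 244.266 ≈ $244.27.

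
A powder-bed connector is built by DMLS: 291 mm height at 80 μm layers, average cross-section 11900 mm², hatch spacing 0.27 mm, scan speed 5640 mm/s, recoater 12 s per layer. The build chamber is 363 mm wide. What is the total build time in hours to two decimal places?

20.02 hours

Layers = ⌈291/0.08⌉ = 3638.
Per-layer scan distance: 11900 / 0.27 → 44074.1 mm.
Laser time per layer = 44074.1 / 5640, so 7.8146 s.
Time per layer = 7.8146 + 12, so 19.8146 s.
3638 layers × 19.8146 s/layer = 72085.5148 s, i.e. 20.02 hours.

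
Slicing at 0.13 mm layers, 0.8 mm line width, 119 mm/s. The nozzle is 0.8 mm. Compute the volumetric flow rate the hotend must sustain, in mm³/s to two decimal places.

12.38

Bead cross-section: 0.13 × 0.8 → 0.104 mm².
Q = v·A = 119 × 0.104 = 12.38 mm³/s.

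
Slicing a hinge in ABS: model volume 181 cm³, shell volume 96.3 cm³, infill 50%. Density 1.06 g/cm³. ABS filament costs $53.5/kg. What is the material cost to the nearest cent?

Interior volume = 181 − 96.3 = 84.7 cm³.
Infill deposited = 0.50 × 84.7 = 42.35 cm³.
Total printed volume: 96.3 + 42.35 → 138.65 cm³.
Mass: 138.65 × 1.06 → 146.969 g.
Cost = 146.969 g / 1000 × $53.5/kg = $7.86.

$7.86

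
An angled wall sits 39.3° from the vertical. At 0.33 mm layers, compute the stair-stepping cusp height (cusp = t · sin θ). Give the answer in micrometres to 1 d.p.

209.0 μm

sin(39.3°) = 0.6334, so cusp = 0.33 × 0.6334 = 0.209022 mm → 209.0 μm.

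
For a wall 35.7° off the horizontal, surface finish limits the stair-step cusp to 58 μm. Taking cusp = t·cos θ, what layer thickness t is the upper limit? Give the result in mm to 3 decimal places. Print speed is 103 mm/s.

0.071 mm

cos(35.7°) = 0.8121; t_max = 0.058/0.8121 = 0.071 mm.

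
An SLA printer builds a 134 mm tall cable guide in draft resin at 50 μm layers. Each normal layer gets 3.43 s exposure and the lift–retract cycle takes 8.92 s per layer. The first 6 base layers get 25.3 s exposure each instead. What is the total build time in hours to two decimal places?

Layers = ⌈134/0.05⌉ = 2680.
Bottom layers: 6 × (25.3 + 8.92) → 205.32 s.
Remaining layers = 2674 × (3.43 + 8.92) = 33023.9 s.
Sum: 205.32 + 33023.9 = 33229.22 s → 9.23 hours.

9.23 hours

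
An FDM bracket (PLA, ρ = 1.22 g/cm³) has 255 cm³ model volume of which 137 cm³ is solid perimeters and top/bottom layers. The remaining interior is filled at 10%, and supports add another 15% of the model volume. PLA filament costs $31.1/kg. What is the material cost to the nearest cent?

$7.10

Infill region = 255 − 137, so 118 cm³.
Infill volume = 0.10 × 118, so 11.8 cm³.
Support = 0.15 × 255, so 38.25 cm³.
Deposited volume = 137 + 11.8 + 38.25 = 187.05 cm³.
Mass = 187.05 × 1.22 = 228.201 g.
At $31.1/kg: 228.201/1000 × 31.1 = $7.10.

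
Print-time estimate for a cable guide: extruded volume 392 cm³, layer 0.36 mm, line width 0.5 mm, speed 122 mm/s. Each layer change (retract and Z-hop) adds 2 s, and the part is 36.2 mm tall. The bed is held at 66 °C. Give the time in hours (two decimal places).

Extrusion cross-section: 0.36 × 0.5 → 0.18 mm².
Path length: 392000 mm³ / 0.18 mm² → 2177777.8 mm.
Print-move time = 2177777.8 / 122, so 17850.6 s.
Number of layers: 36.2 / 0.36 → 101 (rounded up).
Layer-change overhead = 101 × 2, so 202 s.
Total = 17850.6 + 202 = 18052.6 s = 5.01 hours.

5.01 hours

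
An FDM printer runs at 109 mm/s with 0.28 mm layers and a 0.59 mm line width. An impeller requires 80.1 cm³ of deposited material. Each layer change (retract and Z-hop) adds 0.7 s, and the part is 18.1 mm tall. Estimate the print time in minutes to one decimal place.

Bead cross-section = 0.28 × 0.59, so 0.1652 mm².
Total extruded path = 80100/0.1652 = 484866.8 mm.
Extrusion time = 484866.8 / 109 = 4448.3 s.
Layers = ⌈18.1/0.28⌉ = 65.
Layer-change overhead: 65 × 0.7 → 45.5 s.
Altogether 4448.3 + 45.5 = 4493.8 s, i.e. 74.9 minutes.

74.9 minutes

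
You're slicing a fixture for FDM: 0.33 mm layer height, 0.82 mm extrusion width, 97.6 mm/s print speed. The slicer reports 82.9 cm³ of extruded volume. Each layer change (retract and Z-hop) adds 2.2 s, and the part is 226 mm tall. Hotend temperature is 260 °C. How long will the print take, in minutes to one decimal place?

77.4 minutes

Extrusion cross-section = 0.33 × 0.82 = 0.2706 mm².
Total extruded path = 82900/0.2706 = 306356.2 mm.
Time extruding = 306356.2 / 97.6, so 3138.9 s.
Layers = ⌈226/0.33⌉ = 685.
Z-hop total = 685 × 2.2 = 1507 s.
Altogether 3138.9 + 1507 = 4645.9 s, i.e. 77.4 minutes.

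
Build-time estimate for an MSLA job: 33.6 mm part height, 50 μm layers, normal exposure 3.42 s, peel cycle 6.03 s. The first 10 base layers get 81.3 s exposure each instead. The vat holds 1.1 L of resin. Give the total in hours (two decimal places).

1.98 hours

Layer count = ceil(33.6 / 0.05) = 672.
Base layers = 10 × (81.3 + 6.03), so 873.3 s.
Normal layers: 662 × (3.42 + 6.03) → 6255.9 s.
Sum: 873.3 + 6255.9 = 7129.2 s → 1.98 hours.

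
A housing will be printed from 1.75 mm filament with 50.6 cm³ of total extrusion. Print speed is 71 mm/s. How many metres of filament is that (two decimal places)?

Filament cross-section = π × (1.75/2)² = 2.4053 mm².
Length = 50.6 cm³ / 2.4053 mm² = 50600 / 2.4053 = 21036.88 mm = 21.04 m.

21.04 m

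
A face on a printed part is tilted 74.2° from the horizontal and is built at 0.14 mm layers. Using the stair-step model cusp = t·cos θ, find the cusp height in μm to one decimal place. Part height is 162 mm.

38.1 μm

h_c = t·cos θ = 0.14 × 0.2723 = 0.038122 mm (38.1 μm).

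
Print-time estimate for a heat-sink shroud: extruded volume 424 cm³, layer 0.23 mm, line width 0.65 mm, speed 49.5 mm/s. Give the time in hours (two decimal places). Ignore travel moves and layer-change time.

15.92 hours

Bead cross-section = 0.23 × 0.65, so 0.1495 mm².
Toolpath length = 424 cm³ / 0.1495 mm² = 424000 / 0.1495 = 2836120.4 mm.
Extrusion time: 2836120.4 / 49.5 → 57295.4 s.
57295.4 s = 15.92 hours.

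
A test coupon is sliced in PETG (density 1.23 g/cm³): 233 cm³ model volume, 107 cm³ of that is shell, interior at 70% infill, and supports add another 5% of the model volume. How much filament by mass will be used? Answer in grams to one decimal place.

254.4 g

Infill region = 233 − 107 = 126 cm³.
Infill deposited = 0.70 × 126, so 88.2 cm³.
Support = 0.05 × 233, so 11.65 cm³.
Total extruded = 107 + 88.2 + 11.65 = 206.85 cm³.
Mass = 206.85 × 1.23, so 254.4255 g.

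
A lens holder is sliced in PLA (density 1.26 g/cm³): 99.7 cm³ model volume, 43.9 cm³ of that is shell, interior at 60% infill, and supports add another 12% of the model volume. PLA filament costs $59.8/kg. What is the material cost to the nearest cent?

$6.73

Interior volume: 99.7 − 43.9 → 55.8 cm³.
Infill volume = 0.60 × 55.8, so 33.48 cm³.
Support = 0.12 × 99.7, so 11.964 cm³.
Total printed volume = 43.9 + 33.48 + 11.964 = 89.344 cm³.
Mass: 89.344 × 1.26 → 112.57344 g.
At $59.8/kg: 112.57344/1000 × 59.8 = $6.73.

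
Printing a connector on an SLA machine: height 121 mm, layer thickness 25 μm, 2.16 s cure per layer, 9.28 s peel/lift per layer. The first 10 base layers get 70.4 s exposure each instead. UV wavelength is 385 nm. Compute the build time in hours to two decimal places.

15.57 hours

Number of layers: 121 / 0.025 → 4840 (rounded up).
Burn-in layers = 10 × (70.4 + 9.28) = 796.8 s.
Normal layers = 4830 × (2.16 + 9.28) = 55255.2 s.
Total = 796.8 + 55255.2 = 56052 s = 15.57 hours.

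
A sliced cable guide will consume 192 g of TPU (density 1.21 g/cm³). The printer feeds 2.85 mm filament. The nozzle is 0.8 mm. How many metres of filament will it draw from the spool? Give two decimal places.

Volume = 192 g / 1.21 g·cm⁻³ = 158.6777 cm³ = 158677.7 mm³.
Filament cross-section = π × (2.85/2)² = 6.3794 mm².
Length = 158677.7 / 6.3794 = 24873.45 mm = 24.87 m.

24.87 m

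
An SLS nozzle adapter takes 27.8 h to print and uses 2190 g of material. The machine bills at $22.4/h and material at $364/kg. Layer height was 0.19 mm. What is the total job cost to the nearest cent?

$1419.88

Time charge = 22.4 × 27.8, so $622.72.
Material charge = 364 × 2190/1000 = $797.16.
Job cost: 622.72 + 797.16 = $1419.88.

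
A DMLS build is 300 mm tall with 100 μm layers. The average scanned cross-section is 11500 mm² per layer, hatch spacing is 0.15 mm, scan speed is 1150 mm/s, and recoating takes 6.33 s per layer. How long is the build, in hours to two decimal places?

60.83 hours

Layers = ⌈300/0.1⌉ = 3000.
Scan path per layer: 11500 / 0.15 → 76666.7 mm.
Laser time per layer = 76666.7 / 1150, so 66.6667 s.
Layer cycle: 66.6667 + 6.33 → 72.9967 s.
3000 layers × 72.9967 s/layer = 218990.1 s, i.e. 60.83 hours.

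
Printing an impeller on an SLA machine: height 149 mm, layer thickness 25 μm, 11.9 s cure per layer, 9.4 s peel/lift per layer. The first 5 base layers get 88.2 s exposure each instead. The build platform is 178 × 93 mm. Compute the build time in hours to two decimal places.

Number of layers: 149 / 0.025 → 5960 (rounded up).
Bottom layers: 5 × (88.2 + 9.4) → 488 s.
Normal layers: 5955 × (11.9 + 9.4) → 126841.5 s.
Total = 488 + 126841.5 = 127329.5 s = 35.37 hours.

35.37 hours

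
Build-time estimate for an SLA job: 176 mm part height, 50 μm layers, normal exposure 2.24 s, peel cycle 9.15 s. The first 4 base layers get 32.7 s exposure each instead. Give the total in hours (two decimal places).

11.17 hours

Number of layers: 176 / 0.05 → 3520 (rounded up).
Base layers = 4 × (32.7 + 9.15), so 167.4 s.
Regular layers = 3516 × (2.24 + 9.15) = 40047.24 s.
Total = 167.4 + 40047.24 = 40214.64 s = 11.17 hours.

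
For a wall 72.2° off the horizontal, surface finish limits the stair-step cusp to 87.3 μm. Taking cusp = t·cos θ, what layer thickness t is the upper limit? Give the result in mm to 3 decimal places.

Layer height = cusp / cos(72.2°) = 0.0873 / 0.3057 = 0.286 mm.

0.286 mm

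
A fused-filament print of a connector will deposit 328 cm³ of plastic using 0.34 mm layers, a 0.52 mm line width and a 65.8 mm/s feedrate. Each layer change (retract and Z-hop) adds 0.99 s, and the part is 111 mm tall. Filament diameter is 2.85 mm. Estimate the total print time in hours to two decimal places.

7.92 hours

Line area: 0.34 × 0.52 → 0.1768 mm².
Path length: 328000 mm³ / 0.1768 mm² → 1855203.6 mm.
Print-move time = 1855203.6 / 65.8 = 28194.6 s.
Number of layers: 111 / 0.34 → 327 (rounded up).
Layer-change overhead = 327 × 0.99, so 323.73 s.
Total = 28194.6 + 323.73 = 28518.33 s = 7.92 hours.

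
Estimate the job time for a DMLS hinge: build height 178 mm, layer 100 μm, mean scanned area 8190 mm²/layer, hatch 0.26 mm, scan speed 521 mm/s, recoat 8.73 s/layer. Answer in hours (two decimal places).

34.21 hours

Number of layers: 178 / 0.1 → 1780 (rounded up).
Hatch length per layer: 8190 / 0.26 → 31500 mm.
Per-layer scan time: 31500 / 521 → 60.4607 s.
Layer cycle: 60.4607 + 8.73 → 69.1907 s.
Total: 1780 × 69.1907 s = 123159.446 s → 34.21 hours.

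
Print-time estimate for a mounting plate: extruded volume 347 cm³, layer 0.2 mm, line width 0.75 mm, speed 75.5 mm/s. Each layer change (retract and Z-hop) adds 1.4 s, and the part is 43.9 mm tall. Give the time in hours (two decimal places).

8.60 hours

Extrusion cross-section = 0.2 × 0.75 = 0.15 mm².
Path length: 347000 mm³ / 0.15 mm² → 2313333.3 mm.
Extrusion time = 2313333.3 / 75.5, so 30640.2 s.
Layer count = ceil(43.9 / 0.2) = 220.
Layer-change overhead = 220 × 1.4, so 308 s.
Total = 30640.2 + 308 = 30948.2 s = 8.60 hours.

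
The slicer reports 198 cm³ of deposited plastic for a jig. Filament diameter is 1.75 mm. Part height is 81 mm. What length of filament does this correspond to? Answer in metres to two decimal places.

82.32 m

A = π r² = π × 0.875² = 2.4053 mm².
Length = 198 cm³ / 2.4053 mm² = 198000 / 2.4053 = 82318.21 mm = 82.32 m.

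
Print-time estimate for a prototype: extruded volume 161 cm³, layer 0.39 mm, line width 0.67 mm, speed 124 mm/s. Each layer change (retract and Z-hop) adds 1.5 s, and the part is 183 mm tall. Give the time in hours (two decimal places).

Extrusion cross-section = 0.39 × 0.67 = 0.2613 mm².
Total extruded path = 161000/0.2613 = 616150 mm.
Extrusion time = 616150 / 124, so 4969 s.
Layers = ⌈183/0.39⌉ = 470.
Layer-change overhead = 470 × 1.5, so 705 s.
Total = 4969 + 705 = 5674 s = 1.58 hours.

1.58 hours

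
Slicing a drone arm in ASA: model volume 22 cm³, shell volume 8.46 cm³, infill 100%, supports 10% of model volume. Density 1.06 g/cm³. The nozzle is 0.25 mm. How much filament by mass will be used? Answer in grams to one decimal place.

Interior volume: 22 − 8.46 → 13.54 cm³.
Infill deposited: 1.00 × 13.54 → 13.54 cm³.
Support = 0.10 × 22, so 2.2 cm³.
Total extruded = 8.46 + 13.54 + 2.2, so 24.2 cm³.
Mass = 24.2 × 1.06 = 25.652 g.

25.7 g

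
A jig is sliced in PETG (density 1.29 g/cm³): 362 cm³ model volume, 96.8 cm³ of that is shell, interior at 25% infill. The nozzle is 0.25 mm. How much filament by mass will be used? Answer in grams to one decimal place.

Volume inside the shell = 362 − 96.8 = 265.2 cm³.
Infill deposited = 0.25 × 265.2 = 66.3 cm³.
Total printed volume: 96.8 + 66.3 → 163.1 cm³.
Mass = 163.1 × 1.29 = 210.399 g.

210.4 g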